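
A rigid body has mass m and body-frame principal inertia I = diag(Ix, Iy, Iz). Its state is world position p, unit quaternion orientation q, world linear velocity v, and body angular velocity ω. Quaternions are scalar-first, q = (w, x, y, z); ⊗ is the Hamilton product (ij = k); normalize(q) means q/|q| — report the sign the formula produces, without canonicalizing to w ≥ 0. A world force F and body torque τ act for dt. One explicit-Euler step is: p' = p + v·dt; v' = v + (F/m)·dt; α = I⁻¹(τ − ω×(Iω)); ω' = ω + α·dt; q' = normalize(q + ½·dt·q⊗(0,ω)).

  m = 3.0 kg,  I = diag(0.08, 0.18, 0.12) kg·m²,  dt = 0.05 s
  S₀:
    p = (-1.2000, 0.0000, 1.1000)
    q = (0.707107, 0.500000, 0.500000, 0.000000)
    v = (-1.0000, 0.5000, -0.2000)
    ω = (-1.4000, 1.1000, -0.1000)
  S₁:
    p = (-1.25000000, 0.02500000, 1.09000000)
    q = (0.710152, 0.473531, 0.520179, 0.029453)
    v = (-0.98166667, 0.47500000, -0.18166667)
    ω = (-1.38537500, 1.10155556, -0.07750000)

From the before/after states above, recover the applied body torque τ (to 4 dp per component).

ω₁ − ω₀ = (0.01462500, 0.00155556, 0.02250000)
I·α + gyro = (0.0300, 0.0000, -0.1000)

τ = (0.0300, 0.0000, -0.1000)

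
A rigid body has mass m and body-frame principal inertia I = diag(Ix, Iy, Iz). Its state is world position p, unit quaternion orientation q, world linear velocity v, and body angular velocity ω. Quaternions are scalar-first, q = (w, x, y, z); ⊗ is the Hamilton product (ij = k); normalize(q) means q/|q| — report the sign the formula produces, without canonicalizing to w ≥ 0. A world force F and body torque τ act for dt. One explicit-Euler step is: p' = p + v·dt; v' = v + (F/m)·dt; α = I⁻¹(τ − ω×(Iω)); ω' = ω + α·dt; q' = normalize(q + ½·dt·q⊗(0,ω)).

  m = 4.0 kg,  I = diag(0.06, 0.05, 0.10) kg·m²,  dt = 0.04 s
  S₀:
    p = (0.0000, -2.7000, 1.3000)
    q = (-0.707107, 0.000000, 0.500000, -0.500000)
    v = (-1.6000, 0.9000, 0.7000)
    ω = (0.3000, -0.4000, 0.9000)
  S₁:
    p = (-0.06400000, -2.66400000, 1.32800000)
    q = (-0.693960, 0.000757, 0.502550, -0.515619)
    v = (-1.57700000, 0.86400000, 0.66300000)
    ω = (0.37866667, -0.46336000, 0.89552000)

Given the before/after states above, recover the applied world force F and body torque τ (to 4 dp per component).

Δω = ω₁−ω₀ = (0.07866667, -0.06336000, -0.00448000)
I·α + gyro = (0.1000, -0.0900, -0.0100)
Δv = v₁−v₀ = (0.02300000, -0.03600000, -0.03700000)
applied force F = (2.3000, -3.6000, -3.7000)

F = (2.3000, -3.6000, -3.7000)
τ = (0.1000, -0.0900, -0.0100)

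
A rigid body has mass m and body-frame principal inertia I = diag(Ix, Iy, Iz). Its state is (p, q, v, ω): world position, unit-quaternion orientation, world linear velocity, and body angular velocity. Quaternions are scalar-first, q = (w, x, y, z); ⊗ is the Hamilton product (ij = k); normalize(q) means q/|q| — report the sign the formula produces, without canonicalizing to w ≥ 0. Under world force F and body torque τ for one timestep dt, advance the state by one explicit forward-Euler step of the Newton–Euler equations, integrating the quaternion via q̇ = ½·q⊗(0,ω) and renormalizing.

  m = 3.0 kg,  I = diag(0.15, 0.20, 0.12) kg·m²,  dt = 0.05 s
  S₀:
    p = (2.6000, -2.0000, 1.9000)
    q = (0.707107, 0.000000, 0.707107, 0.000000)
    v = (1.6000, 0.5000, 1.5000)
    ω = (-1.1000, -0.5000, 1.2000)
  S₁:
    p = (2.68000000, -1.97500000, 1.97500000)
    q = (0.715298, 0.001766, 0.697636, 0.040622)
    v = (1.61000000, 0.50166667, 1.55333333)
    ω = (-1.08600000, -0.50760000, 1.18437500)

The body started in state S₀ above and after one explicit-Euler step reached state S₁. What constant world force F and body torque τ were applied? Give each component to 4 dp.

F = (0.6000, 0.1000, 3.2000)
τ = (0.0900, -0.0700, -0.0100)

v₁ − v₀ = (0.01000000, 0.00166667, 0.05333333)
applied force F = (0.6000, 0.1000, 3.2000)
ω₁ − ω₀ = (0.01400000, -0.00760000, -0.01562500)
ω₀×(Iω₀) = (0.0480, -0.0396, 0.0275)
I·α + gyro = (0.0900, -0.0700, -0.0100)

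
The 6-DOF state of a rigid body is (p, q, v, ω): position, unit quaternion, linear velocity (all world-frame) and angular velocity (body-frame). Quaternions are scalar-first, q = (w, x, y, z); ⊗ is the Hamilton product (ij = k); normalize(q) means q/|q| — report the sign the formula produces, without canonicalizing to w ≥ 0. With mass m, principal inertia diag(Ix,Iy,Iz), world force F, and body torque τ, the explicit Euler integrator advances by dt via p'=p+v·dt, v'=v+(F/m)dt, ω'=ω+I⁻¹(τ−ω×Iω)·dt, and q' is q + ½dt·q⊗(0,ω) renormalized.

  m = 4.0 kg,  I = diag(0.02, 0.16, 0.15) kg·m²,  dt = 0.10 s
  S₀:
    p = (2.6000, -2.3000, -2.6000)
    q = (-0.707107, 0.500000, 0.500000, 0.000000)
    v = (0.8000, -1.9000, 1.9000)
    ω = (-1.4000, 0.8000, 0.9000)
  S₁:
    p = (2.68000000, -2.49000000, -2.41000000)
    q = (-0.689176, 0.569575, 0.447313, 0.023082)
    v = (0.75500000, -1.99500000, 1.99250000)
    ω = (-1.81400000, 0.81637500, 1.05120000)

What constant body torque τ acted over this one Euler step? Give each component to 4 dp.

τ = (-0.0900, 0.1900, 0.0700)

ω₁ − ω₀ = (-0.41400000, 0.01637500, 0.15120000)
ω₀×(Iω₀) = (-0.0072, 0.1638, -0.1568)
I·α + gyro = (-0.0900, 0.1900, 0.0700)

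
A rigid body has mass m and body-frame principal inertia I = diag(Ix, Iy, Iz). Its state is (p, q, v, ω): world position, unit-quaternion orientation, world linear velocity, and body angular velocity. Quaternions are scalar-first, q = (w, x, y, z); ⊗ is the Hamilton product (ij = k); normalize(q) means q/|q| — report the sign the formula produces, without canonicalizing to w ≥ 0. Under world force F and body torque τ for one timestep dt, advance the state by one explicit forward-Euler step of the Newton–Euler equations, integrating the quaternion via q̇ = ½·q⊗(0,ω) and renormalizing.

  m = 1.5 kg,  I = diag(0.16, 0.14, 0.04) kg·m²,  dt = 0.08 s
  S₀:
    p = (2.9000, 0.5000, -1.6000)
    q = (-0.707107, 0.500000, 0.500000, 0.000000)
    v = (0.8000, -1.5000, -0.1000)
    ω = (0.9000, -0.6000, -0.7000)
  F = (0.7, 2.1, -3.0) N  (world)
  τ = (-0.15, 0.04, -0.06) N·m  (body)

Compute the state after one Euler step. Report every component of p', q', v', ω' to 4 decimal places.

linear accel F/m = (0.4667, 1.4000, -2.0000)
new position p' = (2.9640, 0.3800, -1.6080)
v' = v + a·dt = (0.8373, -1.3880, -0.2600)
gyro term ω×Iω = (-0.0420, -0.0756, 0.0108)
angular accel α = (-0.6750, 0.8257, -1.7700)
new body rate ω' = (0.8460, -0.5339, -0.8416)
q⊗(0,ω) = (-0.1500000, -0.9863963, 0.7742642, -0.2550251)
q + ½dt·q⊗(0,ω), renormalized = (-0.7122, 0.4599, 0.5303, -0.0102)

p' = (2.9640, 0.3800, -1.6080)
q' = (-0.7122, 0.4599, 0.5303, -0.0102)
v' = (0.8373, -1.3880, -0.2600)
ω' = (0.8460, -0.5339, -0.8416)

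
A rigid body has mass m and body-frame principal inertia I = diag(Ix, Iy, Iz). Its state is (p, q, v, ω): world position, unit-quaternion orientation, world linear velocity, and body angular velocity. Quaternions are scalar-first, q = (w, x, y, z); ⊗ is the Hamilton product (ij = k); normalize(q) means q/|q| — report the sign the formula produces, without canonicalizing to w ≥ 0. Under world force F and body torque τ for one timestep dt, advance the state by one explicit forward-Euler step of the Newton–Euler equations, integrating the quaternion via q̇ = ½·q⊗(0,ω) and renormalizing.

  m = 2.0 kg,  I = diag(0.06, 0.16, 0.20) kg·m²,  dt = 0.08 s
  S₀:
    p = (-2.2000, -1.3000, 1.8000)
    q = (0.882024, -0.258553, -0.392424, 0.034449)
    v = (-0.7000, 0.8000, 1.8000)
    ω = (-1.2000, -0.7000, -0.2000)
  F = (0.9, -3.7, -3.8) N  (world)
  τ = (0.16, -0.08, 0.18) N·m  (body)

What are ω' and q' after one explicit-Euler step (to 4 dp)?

precession coupling ω×(Iω) = (0.0056, -0.0336, 0.0840)
(τ − ω×Iω)/I = (2.5733, -0.2900, 0.4800)
ω + α·dt = (-0.9941, -0.7232, -0.1616)
q⊗(0,ω) = (-0.5780706, -0.9558297, -0.7104662, -0.4663265)
q' = normalize(q + ½dt·q⊗(0,ω)) = (0.8576, -0.2963, -0.4202, 0.0158)

ω' = (-0.9941, -0.7232, -0.1616)
q' = (0.8576, -0.2963, -0.4202, 0.0158)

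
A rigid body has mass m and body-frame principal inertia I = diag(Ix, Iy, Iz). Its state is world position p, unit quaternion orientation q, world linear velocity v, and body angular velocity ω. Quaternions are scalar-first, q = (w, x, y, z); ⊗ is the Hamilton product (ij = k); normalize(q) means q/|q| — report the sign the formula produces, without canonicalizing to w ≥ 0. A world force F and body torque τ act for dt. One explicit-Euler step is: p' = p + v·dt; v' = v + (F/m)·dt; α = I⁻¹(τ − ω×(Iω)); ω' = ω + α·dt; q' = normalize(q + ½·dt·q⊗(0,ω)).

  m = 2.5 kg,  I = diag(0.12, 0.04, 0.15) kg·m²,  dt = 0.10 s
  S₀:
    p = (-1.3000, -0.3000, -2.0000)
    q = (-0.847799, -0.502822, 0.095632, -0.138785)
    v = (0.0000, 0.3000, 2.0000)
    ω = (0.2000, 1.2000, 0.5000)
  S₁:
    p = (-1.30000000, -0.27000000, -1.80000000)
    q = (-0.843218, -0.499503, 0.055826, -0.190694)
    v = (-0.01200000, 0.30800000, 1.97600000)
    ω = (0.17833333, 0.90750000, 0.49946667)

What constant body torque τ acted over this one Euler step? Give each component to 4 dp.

ω₁ − ω₀ = (-0.02166667, -0.29250000, -0.00053333)
gyro term ω₀×Iω₀ = (0.0660, -0.0030, -0.0192)
applied torque τ = (0.0400, -0.1200, -0.0200)

τ = (0.0400, -0.1200, -0.0200)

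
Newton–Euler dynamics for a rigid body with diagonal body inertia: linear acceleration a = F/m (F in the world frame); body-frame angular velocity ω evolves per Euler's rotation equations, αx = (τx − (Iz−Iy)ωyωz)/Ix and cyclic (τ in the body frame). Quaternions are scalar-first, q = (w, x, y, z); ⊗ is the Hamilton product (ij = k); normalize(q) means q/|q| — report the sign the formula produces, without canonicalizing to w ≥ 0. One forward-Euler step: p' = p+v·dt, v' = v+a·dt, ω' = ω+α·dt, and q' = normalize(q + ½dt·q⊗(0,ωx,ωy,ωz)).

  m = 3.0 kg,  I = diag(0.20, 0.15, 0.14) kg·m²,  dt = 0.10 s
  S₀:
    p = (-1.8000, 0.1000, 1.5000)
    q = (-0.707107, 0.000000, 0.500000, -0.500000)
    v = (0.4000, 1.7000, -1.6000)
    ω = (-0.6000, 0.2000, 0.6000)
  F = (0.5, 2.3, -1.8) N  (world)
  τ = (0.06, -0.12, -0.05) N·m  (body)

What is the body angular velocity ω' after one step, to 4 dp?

ω' = (-0.5694, 0.1344, 0.5600)

α = I⁻¹(τ − ω×Iω) = (0.3060, -0.6560, -0.4000)
ω + α·dt = (-0.5694, 0.1344, 0.5600)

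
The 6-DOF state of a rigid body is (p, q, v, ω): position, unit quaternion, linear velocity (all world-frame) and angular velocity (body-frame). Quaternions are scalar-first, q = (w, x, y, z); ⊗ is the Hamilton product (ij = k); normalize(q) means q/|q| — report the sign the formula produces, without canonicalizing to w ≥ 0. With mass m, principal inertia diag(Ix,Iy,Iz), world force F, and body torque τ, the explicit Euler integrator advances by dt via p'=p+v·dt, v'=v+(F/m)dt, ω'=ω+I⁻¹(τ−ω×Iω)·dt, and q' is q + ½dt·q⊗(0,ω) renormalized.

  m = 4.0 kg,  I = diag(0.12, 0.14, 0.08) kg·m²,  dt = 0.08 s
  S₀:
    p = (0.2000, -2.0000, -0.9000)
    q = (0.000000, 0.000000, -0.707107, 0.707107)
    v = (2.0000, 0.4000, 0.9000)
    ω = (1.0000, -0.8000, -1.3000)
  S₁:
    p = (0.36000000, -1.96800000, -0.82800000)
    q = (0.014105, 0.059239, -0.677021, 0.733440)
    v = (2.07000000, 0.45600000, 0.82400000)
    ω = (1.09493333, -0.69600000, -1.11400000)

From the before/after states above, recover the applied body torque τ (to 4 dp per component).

τ = (0.0800, 0.1300, 0.1700)

ω₁ − ω₀ = (0.09493333, 0.10400000, 0.18600000)
applied torque τ = (0.0800, 0.1300, 0.1700)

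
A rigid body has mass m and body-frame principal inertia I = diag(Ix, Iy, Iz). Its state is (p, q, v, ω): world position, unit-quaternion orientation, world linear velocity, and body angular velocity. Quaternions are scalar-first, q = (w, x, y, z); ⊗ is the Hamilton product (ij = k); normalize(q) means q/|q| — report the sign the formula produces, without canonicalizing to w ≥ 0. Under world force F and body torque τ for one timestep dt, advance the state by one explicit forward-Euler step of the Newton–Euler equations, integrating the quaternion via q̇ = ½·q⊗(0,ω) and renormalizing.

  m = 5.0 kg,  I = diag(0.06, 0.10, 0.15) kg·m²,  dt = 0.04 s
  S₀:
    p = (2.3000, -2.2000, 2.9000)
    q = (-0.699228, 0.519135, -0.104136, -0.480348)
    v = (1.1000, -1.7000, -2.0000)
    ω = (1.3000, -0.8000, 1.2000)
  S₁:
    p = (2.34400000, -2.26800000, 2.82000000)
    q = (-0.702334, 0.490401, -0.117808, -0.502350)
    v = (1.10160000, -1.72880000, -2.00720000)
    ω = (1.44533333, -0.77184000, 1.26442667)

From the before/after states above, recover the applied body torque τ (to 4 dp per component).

τ = (0.1700, -0.0700, 0.2000)

Δω = ω₁−ω₀ = (0.14533333, 0.02816000, 0.06442667)
ω₀×(Iω₀) = (-0.0480, -0.1404, -0.0416)
applied torque τ = (0.1700, -0.0700, 0.2000)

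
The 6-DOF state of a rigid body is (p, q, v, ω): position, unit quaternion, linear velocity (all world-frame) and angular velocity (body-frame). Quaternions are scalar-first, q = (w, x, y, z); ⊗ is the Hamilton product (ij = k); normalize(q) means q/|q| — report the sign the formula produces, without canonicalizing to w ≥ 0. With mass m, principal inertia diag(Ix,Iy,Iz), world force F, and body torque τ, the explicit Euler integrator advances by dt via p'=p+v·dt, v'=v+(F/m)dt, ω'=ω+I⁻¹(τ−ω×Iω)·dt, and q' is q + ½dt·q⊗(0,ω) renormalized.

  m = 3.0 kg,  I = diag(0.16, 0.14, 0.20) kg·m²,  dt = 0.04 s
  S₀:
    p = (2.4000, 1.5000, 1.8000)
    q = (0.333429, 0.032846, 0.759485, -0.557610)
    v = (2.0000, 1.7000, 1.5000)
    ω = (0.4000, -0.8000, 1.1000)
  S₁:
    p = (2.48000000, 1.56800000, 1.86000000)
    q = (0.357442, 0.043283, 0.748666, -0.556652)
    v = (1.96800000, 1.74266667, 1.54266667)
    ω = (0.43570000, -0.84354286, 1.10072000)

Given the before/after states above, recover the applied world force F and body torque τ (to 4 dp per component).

F = (-2.4000, 3.2000, 3.2000)
τ = (0.0900, -0.1700, 0.0100)

Δω = ω₁−ω₀ = (0.03570000, -0.04354286, 0.00072000)
applied torque τ = (0.0900, -0.1700, 0.0100)
v₁ − v₀ = (-0.03200000, 0.04266667, 0.04266667)
F = m·Δv/dt = (-2.4000, 3.2000, 3.2000)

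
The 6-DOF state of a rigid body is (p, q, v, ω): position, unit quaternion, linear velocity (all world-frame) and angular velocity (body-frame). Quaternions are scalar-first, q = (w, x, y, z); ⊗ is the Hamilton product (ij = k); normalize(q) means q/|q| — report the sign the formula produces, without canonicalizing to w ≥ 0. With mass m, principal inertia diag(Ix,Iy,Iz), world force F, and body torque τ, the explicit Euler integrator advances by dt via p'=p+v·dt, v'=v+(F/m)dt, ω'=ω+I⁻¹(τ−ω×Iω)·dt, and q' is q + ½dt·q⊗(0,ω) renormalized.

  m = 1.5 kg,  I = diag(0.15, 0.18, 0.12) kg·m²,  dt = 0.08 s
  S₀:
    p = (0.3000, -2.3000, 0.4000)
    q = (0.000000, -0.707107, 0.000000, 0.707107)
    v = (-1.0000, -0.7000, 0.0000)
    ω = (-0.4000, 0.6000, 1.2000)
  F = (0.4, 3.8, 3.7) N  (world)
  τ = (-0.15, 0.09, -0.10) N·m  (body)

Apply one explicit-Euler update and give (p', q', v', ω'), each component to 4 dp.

α = I⁻¹(τ − ω×Iω) = (-0.7120, 0.5800, -0.7733)
ω' = ω + α·dt = (-0.4570, 0.6464, 1.1381)
2q̇ = q⊗(0,ω) = (-1.1313712, -0.4242642, 0.5656856, -0.4242642)
q + ½dt·q⊗(0,ω), renormalized = (-0.0452, -0.7229, 0.0226, 0.6891)
p' = p + v·dt = (0.2200, -2.3560, 0.4000)
new velocity v' = (-0.9787, -0.4973, 0.1973)

p' = (0.2200, -2.3560, 0.4000)
q' = (-0.0452, -0.7229, 0.0226, 0.6891)
v' = (-0.9787, -0.4973, 0.1973)
ω' = (-0.4570, 0.6464, 1.1381)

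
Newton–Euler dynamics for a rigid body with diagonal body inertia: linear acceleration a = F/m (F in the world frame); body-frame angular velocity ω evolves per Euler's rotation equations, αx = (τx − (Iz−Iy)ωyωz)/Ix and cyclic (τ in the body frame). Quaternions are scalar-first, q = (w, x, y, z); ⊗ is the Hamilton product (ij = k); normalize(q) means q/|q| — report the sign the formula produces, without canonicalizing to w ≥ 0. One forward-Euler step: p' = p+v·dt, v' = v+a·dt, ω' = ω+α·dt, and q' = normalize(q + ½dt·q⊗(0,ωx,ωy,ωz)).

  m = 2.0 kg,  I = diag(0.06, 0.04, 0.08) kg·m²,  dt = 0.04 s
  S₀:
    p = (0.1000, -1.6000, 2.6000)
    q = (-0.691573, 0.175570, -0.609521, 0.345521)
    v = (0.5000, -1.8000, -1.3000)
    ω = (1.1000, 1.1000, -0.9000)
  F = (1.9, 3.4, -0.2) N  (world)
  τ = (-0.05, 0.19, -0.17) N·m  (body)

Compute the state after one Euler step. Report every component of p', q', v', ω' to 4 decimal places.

gyro term ω×Iω = (-0.0396, 0.0198, -0.0242)
α = I⁻¹(τ − ω×Iω) = (-0.1733, 4.2550, -1.8225)
ω + α·dt = (1.0931, 1.2702, -0.9729)
q⊗(0,ω) = (0.7883150, -0.5922345, -0.2226442, 1.4860158)
updated quaternion q' = (-0.6754, 0.1636, -0.6136, 0.3750)
p' = p + v·dt = (0.1200, -1.6720, 2.5480)
v + (F/m)dt = (0.5380, -1.7320, -1.3040)

p' = (0.1200, -1.6720, 2.5480)
q' = (-0.6754, 0.1636, -0.6136, 0.3750)
v' = (0.5380, -1.7320, -1.3040)
ω' = (1.0931, 1.2702, -0.9729)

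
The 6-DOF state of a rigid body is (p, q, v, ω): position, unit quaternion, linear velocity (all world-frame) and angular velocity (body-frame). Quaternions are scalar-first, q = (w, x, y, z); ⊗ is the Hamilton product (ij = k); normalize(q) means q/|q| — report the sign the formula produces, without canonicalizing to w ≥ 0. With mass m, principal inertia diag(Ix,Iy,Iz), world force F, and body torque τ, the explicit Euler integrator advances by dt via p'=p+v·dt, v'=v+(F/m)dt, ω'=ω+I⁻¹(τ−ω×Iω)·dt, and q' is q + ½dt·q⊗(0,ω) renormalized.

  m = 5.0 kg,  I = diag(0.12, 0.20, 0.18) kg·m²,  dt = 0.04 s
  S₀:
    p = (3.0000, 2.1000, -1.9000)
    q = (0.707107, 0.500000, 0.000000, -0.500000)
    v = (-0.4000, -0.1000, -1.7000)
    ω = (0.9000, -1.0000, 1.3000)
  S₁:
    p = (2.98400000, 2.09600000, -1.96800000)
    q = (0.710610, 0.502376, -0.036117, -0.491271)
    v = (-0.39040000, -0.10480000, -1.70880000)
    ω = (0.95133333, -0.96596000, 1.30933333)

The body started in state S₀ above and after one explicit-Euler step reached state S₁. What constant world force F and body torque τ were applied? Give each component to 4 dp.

Δω = ω₁−ω₀ = (0.05133333, 0.03404000, 0.00933333)
gyro term ω₀×Iω₀ = (0.0260, -0.0702, -0.0720)
I·α + gyro = (0.1800, 0.1000, -0.0300)
Δv = v₁−v₀ = (0.00960000, -0.00480000, -0.00880000)
F = m·Δv/dt = (1.2000, -0.6000, -1.1000)

F = (1.2000, -0.6000, -1.1000)
τ = (0.1800, 0.1000, -0.0300)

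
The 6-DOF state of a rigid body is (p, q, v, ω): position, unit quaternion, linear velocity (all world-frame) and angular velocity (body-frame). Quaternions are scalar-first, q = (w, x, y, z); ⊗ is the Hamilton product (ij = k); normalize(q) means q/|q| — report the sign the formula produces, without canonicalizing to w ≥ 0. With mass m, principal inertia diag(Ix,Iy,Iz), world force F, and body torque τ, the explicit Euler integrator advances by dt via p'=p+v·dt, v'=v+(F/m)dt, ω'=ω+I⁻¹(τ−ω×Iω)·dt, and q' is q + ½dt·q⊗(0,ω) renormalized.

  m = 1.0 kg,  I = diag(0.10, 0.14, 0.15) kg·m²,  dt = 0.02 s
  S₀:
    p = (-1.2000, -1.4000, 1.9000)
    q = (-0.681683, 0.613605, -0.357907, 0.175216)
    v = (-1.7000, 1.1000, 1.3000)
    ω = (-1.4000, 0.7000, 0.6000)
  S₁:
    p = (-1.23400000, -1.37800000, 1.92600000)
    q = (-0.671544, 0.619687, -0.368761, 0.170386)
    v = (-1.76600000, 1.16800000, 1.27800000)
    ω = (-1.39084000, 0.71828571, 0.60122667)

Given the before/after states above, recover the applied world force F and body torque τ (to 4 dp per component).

F = (-3.3000, 3.4000, -1.1000)
τ = (0.0500, 0.1700, -0.0300)

Δv = v₁−v₀ = (-0.06600000, 0.06800000, -0.02200000)
m·(v₁−v₀)/dt = (-3.3000, 3.4000, -1.1000)
Δω = ω₁−ω₀ = (0.00916000, 0.01828571, 0.00122667)
applied torque τ = (0.0500, 0.1700, -0.0300)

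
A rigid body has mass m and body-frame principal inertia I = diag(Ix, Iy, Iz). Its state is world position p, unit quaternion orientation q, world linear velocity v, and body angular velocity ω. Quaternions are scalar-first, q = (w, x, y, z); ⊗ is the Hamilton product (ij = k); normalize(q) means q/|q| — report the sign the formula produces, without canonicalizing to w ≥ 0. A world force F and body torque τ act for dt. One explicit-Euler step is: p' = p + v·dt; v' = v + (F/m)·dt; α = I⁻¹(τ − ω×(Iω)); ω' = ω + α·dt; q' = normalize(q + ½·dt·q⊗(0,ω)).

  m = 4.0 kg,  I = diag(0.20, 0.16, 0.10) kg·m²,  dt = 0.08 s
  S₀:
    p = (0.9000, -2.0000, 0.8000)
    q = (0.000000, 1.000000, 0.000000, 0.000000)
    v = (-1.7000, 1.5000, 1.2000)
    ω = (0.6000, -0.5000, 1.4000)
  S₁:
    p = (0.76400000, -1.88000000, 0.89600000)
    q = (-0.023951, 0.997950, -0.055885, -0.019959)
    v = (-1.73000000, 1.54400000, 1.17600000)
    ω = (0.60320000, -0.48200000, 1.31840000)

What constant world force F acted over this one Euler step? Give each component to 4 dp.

v₁ − v₀ = (-0.03000000, 0.04400000, -0.02400000)
F = m·Δv/dt = (-1.5000, 2.2000, -1.2000)

F = (-1.5000, 2.2000, -1.2000)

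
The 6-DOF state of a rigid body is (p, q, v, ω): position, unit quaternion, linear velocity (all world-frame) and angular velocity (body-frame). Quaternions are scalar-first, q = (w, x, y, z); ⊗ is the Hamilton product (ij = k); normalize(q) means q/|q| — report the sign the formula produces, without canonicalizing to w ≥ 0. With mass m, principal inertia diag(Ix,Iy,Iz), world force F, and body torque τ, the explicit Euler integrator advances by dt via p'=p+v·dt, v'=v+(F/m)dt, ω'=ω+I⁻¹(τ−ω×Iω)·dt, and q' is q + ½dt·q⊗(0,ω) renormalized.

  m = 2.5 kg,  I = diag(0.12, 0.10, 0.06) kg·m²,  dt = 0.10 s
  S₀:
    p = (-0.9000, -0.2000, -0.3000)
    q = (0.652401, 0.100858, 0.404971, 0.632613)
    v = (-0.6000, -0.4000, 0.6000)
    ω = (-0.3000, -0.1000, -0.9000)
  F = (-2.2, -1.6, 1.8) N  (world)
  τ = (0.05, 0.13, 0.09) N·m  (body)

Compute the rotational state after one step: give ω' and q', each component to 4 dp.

ω×(Iω) gyroscopic = (-0.0036, 0.0162, -0.0006)
angular accel α = (0.4467, 1.1380, 1.5100)
ω' = ω + α·dt = (-0.2553, 0.0138, -0.7490)
Hamilton product q⊗(0,ω) = (0.6401062, -0.4969329, -0.1642518, -0.4757554)
updated quaternion q' = (0.6836, 0.0759, 0.3963, 0.6081)

ω' = (-0.2553, 0.0138, -0.7490)
q' = (0.6836, 0.0759, 0.3963, 0.6081)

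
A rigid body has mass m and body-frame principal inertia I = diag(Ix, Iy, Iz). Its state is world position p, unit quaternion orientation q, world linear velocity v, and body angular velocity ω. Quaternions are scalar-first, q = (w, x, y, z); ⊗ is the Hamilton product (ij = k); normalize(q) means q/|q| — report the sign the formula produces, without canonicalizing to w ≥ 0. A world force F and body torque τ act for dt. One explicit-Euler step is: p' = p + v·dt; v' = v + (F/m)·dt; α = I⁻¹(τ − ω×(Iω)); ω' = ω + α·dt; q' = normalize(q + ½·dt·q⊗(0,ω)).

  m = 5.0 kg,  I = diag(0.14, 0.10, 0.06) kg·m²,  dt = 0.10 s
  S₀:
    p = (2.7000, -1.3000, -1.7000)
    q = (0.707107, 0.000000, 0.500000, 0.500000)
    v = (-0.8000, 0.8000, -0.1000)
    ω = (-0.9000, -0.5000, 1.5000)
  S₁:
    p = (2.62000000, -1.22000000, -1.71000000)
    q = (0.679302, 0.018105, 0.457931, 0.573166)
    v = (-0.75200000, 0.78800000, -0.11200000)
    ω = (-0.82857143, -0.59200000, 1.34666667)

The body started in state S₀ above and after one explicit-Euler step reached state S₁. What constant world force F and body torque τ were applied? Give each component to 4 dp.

F = (2.4000, -0.6000, -0.6000)
τ = (0.1300, -0.2000, -0.1100)

rate change Δω = (0.07142857, -0.09200000, -0.15333333)
ω₀×(Iω₀) = (0.0300, -0.1080, -0.0180)
τ = I·(Δω/dt) + ω₀×(Iω₀) = (0.1300, -0.2000, -0.1100)
v₁ − v₀ = (0.04800000, -0.01200000, -0.01200000)
F = m·Δv/dt = (2.4000, -0.6000, -0.6000)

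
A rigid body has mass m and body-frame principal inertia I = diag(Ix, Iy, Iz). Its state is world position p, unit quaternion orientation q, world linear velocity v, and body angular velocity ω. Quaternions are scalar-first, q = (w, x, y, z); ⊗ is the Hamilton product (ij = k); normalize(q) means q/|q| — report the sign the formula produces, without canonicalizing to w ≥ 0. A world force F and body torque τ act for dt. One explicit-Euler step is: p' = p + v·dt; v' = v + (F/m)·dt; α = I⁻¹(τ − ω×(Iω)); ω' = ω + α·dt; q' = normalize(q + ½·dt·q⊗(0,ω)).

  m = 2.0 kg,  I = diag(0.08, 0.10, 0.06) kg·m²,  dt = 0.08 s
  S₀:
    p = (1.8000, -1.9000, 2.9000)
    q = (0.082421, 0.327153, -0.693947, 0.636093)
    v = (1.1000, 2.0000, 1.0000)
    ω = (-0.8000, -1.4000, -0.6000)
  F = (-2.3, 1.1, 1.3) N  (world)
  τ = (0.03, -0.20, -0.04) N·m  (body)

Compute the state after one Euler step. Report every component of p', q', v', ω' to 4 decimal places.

gyro term ω×Iω = (-0.0336, 0.0096, 0.0224)
(τ − ω×Iω)/I = (0.7950, -2.0960, -1.0400)
ω + α·dt = (-0.7364, -1.5677, -0.6832)
q⊗(0,ω) = (-0.3281476, 1.2409616, -0.4279720, -1.0626244)
q' = normalize(q + ½dt·q⊗(0,ω)) = (0.0691, 0.3759, -0.7094, 0.5922)
new position p' = (1.8880, -1.7400, 2.9800)
v + (F/m)dt = (1.0080, 2.0440, 1.0520)

p' = (1.8880, -1.7400, 2.9800)
q' = (0.0691, 0.3759, -0.7094, 0.5922)
v' = (1.0080, 2.0440, 1.0520)
ω' = (-0.7364, -1.5677, -0.6832)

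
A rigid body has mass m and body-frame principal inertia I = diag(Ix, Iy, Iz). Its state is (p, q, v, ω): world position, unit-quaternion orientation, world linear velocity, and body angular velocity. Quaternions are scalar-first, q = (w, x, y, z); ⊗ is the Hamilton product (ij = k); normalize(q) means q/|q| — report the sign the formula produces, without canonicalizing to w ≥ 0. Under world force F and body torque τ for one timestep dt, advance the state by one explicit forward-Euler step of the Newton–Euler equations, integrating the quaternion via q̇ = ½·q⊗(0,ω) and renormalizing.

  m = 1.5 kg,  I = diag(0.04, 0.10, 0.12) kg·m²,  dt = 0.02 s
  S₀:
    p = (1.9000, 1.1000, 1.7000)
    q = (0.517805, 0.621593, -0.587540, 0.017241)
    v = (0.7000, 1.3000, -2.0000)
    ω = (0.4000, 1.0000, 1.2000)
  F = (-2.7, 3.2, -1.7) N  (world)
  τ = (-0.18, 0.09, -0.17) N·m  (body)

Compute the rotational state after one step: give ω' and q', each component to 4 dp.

ω' = (0.2980, 1.0257, 1.1677)
q' = (0.5209, 0.6164, -0.5897, 0.0320)

(τ − ω×Iω)/I = (-5.1000, 1.2840, -1.6167)
ω + α·dt = (0.2980, 1.0257, 1.1677)
Hamilton product q⊗(0,ω) = (0.3182136, -0.5151670, -0.2212102, 1.4779750)
q' = normalize(q + ½dt·q⊗(0,ω)) = (0.5209, 0.6164, -0.5897, 0.0320)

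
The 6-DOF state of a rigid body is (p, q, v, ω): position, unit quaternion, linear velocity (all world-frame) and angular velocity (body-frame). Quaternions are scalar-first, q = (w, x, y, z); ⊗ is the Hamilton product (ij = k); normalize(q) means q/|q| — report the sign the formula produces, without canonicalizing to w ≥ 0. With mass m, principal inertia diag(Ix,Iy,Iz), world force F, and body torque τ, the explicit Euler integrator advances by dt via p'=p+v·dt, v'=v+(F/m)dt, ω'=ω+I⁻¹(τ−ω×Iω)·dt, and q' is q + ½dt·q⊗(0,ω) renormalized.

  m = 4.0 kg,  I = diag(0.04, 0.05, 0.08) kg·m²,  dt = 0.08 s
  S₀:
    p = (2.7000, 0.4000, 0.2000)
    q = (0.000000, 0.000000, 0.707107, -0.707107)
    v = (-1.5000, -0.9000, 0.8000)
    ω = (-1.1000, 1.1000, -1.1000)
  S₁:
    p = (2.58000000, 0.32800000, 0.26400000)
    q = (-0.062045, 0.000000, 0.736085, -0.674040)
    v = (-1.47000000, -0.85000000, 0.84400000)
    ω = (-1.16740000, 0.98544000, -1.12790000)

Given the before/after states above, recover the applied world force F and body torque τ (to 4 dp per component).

velocity change Δv = (0.03000000, 0.05000000, 0.04400000)
F = m·Δv/dt = (1.5000, 2.5000, 2.2000)
Δω = ω₁−ω₀ = (-0.06740000, -0.11456000, -0.02790000)
precession coupling = (-0.0363, -0.0484, -0.0121)
τ = I·(Δω/dt) + ω₀×(Iω₀) = (-0.0700, -0.1200, -0.0400)

F = (1.5000, 2.5000, 2.2000)
τ = (-0.0700, -0.1200, -0.0400)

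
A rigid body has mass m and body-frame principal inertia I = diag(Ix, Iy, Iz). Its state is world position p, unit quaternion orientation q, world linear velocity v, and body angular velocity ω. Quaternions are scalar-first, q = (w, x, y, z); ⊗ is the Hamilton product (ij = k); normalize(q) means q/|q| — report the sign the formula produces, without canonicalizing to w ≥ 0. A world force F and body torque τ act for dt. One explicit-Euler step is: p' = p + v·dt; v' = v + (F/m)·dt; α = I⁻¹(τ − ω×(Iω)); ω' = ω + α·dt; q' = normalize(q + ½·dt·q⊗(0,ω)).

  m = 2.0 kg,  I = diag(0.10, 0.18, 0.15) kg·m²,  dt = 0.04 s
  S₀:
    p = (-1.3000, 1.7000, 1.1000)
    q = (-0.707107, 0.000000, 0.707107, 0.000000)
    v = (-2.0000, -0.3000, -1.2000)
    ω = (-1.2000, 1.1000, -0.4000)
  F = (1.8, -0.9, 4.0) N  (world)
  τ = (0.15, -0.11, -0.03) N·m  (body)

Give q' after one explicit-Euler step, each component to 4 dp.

q' = (-0.7223, 0.0113, 0.6912, 0.0226)

2q̇ = q⊗(0,ω) = (-0.7778177, 0.5656856, -0.7778177, 1.1313712)
q + ½dt·q⊗(0,ω), renormalized = (-0.7223, 0.0113, 0.6912, 0.0226)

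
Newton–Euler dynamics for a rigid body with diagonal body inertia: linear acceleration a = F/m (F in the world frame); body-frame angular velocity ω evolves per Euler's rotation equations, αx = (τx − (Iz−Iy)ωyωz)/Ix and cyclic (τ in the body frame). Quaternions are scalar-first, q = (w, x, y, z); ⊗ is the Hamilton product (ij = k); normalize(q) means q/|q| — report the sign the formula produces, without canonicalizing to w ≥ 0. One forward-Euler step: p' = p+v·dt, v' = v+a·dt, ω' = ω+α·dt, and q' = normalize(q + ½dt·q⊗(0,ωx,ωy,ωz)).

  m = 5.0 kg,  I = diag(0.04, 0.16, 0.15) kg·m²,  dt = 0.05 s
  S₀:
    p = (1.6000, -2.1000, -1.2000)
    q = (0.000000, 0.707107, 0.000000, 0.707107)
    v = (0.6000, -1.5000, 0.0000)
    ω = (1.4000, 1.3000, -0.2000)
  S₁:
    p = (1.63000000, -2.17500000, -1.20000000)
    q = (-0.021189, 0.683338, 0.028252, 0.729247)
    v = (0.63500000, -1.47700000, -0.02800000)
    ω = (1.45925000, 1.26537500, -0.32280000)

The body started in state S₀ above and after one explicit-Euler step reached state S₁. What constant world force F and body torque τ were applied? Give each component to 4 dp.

v₁ − v₀ = (0.03500000, 0.02300000, -0.02800000)
F = m·Δv/dt = (3.5000, 2.3000, -2.8000)
ω₁ − ω₀ = (0.05925000, -0.03462500, -0.12280000)
precession coupling = (0.0026, 0.0308, 0.2184)
τ = I·(Δω/dt) + ω₀×(Iω₀) = (0.0500, -0.0800, -0.1500)

F = (3.5000, 2.3000, -2.8000)
τ = (0.0500, -0.0800, -0.1500)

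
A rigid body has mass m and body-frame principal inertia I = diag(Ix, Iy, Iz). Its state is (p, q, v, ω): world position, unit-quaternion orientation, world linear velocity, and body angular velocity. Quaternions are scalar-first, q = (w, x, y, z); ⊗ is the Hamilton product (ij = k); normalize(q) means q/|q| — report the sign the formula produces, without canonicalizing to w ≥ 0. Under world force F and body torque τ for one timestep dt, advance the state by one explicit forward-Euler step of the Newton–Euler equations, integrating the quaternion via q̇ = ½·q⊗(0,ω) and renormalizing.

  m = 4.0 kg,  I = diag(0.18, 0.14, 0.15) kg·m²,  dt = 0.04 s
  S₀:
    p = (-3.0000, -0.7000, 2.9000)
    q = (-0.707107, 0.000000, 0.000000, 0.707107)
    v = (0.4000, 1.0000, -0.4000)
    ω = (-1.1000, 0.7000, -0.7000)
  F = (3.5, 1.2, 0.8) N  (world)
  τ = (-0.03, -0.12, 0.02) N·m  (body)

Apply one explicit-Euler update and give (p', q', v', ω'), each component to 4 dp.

p' = (-2.9840, -0.6600, 2.8840)
q' = (-0.6969, 0.0057, -0.0254, 0.7167)
v' = (0.4350, 1.0120, -0.3920)
ω' = (-1.1056, 0.6591, -0.7029)

a = (0.8750, 0.3000, 0.2000)
p + v·dt = (-2.9840, -0.6600, 2.8840)
v' = v + a·dt = (0.4350, 1.0120, -0.3920)
gyro term ω×Iω = (-0.0049, 0.0231, 0.0308)
angular accel α = (-0.1394, -1.0221, -0.0720)
ω' = ω + α·dt = (-1.1056, 0.6591, -0.7029)
q⊗(0,ω) = (0.4949749, 0.2828428, -1.2727926, 0.4949749)
q + ½dt·q⊗(0,ω), renormalized = (-0.6969, 0.0057, -0.0254, 0.7167)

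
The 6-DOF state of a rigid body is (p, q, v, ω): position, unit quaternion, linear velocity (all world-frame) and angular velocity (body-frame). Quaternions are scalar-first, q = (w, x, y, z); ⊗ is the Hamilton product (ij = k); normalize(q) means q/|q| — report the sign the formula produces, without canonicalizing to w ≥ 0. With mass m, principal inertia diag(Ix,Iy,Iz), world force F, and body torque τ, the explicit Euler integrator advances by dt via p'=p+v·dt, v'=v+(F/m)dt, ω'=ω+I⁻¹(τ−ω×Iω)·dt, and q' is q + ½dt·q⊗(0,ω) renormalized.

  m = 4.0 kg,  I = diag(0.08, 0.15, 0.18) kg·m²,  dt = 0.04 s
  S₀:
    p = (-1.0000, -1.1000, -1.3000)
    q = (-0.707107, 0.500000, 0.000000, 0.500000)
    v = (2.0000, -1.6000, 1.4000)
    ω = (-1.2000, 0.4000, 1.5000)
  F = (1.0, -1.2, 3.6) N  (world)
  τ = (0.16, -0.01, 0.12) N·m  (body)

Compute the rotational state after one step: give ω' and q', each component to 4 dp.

(τ − ω×Iω)/I = (1.7750, -1.2667, 0.8533)
ω' = ω + α·dt = (-1.1290, 0.3493, 1.5341)
q⊗(0,ω) = (-0.1500000, 0.6485284, -1.6328428, -0.8606605)
q' = normalize(q + ½dt·q⊗(0,ω)) = (-0.7096, 0.5126, -0.0326, 0.4824)

ω' = (-1.1290, 0.3493, 1.5341)
q' = (-0.7096, 0.5126, -0.0326, 0.4824)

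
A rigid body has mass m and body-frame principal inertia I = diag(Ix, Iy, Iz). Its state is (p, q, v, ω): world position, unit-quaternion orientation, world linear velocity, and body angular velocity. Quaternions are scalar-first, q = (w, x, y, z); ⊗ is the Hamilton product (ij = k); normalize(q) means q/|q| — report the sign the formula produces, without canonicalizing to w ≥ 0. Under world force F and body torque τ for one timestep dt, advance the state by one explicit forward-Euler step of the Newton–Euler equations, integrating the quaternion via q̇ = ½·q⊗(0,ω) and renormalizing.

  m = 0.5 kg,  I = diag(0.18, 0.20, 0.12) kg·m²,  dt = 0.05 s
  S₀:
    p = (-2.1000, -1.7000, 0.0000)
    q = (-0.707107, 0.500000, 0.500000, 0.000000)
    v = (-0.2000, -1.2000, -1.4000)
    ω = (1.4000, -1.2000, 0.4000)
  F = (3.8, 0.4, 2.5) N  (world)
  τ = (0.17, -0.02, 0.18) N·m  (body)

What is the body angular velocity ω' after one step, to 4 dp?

ω' = (1.4366, -1.2134, 0.4890)

gyro term ω×Iω = (0.0384, 0.0336, -0.0336)
α = I⁻¹(τ − ω×Iω) = (0.7311, -0.2680, 1.7800)
ω' = ω + α·dt = (1.4366, -1.2134, 0.4890)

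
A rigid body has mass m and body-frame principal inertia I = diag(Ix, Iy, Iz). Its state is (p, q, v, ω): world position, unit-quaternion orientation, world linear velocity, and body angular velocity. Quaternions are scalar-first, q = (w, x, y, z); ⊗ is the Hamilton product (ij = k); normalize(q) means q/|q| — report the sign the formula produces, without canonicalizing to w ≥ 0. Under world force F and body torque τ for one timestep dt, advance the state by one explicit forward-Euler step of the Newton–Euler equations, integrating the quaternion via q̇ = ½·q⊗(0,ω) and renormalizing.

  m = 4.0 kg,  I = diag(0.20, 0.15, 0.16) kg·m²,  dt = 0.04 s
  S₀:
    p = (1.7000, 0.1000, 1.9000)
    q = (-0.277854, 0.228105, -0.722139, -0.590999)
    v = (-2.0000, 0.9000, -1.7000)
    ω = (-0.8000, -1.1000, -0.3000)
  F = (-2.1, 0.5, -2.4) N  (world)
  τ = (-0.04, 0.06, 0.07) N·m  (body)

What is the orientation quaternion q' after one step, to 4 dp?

q' = (-0.2935, 0.2238, -0.7049, -0.6057)

Hamilton product q⊗(0,ω) = (-0.7891686, -0.2111740, 0.8468701, -0.7452705)
updated quaternion q' = (-0.2935, 0.2238, -0.7049, -0.6057)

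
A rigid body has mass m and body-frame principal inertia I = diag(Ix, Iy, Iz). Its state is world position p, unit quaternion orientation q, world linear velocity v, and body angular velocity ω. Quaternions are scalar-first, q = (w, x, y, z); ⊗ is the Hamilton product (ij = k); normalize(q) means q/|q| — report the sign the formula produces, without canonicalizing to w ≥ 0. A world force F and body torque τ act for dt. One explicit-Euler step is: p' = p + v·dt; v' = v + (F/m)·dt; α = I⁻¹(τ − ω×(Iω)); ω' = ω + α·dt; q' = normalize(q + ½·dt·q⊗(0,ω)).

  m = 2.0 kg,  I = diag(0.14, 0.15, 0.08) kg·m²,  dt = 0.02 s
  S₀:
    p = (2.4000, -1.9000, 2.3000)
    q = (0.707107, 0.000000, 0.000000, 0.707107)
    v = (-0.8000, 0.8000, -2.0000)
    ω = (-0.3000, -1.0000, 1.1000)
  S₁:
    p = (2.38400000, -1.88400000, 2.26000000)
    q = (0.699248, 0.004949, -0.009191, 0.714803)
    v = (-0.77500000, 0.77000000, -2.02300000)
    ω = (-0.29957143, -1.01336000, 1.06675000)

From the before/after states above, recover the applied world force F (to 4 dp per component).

Δv = v₁−v₀ = (0.02500000, -0.03000000, -0.02300000)
F = m·Δv/dt = (2.5000, -3.0000, -2.3000)

F = (2.5000, -3.0000, -2.3000)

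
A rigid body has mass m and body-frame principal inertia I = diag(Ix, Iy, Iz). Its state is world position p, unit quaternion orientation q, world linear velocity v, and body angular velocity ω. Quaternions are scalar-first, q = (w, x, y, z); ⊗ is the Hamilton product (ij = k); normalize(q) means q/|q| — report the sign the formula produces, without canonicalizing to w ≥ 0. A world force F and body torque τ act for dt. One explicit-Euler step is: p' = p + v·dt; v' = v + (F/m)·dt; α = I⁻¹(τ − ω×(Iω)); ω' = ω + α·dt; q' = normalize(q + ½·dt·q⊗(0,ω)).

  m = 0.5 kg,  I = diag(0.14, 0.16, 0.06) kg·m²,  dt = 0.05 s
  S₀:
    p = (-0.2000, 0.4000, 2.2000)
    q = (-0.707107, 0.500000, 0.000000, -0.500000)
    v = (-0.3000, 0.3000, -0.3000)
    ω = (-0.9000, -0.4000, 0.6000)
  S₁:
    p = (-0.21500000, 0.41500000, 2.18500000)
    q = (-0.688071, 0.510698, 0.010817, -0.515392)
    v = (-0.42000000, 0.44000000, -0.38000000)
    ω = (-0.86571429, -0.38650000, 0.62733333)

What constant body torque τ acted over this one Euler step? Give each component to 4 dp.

τ = (0.1200, 0.0000, 0.0400)

rate change Δω = (0.03428571, 0.01350000, 0.02733333)
applied torque τ = (0.1200, 0.0000, 0.0400)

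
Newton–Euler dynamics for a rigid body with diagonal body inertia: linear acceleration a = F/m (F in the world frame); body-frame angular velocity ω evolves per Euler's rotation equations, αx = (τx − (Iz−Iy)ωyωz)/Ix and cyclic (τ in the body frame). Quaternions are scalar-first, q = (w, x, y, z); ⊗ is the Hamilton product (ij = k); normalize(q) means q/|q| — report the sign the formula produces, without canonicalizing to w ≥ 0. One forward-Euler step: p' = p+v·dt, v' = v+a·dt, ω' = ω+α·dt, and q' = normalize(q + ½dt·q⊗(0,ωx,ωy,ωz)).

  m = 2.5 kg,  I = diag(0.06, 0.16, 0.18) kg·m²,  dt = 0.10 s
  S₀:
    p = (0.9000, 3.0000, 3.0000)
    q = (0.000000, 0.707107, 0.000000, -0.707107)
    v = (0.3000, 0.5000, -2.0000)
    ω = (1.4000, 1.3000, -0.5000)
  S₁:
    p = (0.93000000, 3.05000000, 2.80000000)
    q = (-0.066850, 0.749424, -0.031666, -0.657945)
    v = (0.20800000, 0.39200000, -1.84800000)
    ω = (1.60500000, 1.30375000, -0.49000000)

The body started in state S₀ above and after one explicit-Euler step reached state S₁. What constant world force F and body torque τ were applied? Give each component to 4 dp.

F = (-2.3000, -2.7000, 3.8000)
τ = (0.1100, 0.0900, 0.2000)

Δv = v₁−v₀ = (-0.09200000, -0.10800000, 0.15200000)
F = m·Δv/dt = (-2.3000, -2.7000, 3.8000)
ω₁ − ω₀ = (0.20500000, 0.00375000, 0.01000000)
I·α + gyro = (0.1100, 0.0900, 0.2000)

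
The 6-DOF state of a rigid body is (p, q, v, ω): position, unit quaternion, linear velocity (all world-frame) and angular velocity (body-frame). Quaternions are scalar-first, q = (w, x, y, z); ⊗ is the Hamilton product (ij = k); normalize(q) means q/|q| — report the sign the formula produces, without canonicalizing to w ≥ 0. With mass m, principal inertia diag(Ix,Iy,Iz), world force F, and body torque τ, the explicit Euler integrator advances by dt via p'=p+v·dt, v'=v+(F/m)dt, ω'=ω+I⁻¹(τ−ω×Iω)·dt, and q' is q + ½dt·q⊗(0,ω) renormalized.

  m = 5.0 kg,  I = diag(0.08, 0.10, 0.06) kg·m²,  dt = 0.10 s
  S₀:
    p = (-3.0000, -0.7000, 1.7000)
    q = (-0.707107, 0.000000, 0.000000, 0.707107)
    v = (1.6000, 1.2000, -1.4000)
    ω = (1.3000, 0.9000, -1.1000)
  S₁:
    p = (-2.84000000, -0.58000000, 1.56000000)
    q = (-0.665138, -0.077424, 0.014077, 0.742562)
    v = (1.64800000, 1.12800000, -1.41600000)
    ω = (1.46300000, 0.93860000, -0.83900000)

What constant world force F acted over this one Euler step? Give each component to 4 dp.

F = (2.4000, -3.6000, -0.8000)

Δv = v₁−v₀ = (0.04800000, -0.07200000, -0.01600000)
applied force F = (2.4000, -3.6000, -0.8000)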